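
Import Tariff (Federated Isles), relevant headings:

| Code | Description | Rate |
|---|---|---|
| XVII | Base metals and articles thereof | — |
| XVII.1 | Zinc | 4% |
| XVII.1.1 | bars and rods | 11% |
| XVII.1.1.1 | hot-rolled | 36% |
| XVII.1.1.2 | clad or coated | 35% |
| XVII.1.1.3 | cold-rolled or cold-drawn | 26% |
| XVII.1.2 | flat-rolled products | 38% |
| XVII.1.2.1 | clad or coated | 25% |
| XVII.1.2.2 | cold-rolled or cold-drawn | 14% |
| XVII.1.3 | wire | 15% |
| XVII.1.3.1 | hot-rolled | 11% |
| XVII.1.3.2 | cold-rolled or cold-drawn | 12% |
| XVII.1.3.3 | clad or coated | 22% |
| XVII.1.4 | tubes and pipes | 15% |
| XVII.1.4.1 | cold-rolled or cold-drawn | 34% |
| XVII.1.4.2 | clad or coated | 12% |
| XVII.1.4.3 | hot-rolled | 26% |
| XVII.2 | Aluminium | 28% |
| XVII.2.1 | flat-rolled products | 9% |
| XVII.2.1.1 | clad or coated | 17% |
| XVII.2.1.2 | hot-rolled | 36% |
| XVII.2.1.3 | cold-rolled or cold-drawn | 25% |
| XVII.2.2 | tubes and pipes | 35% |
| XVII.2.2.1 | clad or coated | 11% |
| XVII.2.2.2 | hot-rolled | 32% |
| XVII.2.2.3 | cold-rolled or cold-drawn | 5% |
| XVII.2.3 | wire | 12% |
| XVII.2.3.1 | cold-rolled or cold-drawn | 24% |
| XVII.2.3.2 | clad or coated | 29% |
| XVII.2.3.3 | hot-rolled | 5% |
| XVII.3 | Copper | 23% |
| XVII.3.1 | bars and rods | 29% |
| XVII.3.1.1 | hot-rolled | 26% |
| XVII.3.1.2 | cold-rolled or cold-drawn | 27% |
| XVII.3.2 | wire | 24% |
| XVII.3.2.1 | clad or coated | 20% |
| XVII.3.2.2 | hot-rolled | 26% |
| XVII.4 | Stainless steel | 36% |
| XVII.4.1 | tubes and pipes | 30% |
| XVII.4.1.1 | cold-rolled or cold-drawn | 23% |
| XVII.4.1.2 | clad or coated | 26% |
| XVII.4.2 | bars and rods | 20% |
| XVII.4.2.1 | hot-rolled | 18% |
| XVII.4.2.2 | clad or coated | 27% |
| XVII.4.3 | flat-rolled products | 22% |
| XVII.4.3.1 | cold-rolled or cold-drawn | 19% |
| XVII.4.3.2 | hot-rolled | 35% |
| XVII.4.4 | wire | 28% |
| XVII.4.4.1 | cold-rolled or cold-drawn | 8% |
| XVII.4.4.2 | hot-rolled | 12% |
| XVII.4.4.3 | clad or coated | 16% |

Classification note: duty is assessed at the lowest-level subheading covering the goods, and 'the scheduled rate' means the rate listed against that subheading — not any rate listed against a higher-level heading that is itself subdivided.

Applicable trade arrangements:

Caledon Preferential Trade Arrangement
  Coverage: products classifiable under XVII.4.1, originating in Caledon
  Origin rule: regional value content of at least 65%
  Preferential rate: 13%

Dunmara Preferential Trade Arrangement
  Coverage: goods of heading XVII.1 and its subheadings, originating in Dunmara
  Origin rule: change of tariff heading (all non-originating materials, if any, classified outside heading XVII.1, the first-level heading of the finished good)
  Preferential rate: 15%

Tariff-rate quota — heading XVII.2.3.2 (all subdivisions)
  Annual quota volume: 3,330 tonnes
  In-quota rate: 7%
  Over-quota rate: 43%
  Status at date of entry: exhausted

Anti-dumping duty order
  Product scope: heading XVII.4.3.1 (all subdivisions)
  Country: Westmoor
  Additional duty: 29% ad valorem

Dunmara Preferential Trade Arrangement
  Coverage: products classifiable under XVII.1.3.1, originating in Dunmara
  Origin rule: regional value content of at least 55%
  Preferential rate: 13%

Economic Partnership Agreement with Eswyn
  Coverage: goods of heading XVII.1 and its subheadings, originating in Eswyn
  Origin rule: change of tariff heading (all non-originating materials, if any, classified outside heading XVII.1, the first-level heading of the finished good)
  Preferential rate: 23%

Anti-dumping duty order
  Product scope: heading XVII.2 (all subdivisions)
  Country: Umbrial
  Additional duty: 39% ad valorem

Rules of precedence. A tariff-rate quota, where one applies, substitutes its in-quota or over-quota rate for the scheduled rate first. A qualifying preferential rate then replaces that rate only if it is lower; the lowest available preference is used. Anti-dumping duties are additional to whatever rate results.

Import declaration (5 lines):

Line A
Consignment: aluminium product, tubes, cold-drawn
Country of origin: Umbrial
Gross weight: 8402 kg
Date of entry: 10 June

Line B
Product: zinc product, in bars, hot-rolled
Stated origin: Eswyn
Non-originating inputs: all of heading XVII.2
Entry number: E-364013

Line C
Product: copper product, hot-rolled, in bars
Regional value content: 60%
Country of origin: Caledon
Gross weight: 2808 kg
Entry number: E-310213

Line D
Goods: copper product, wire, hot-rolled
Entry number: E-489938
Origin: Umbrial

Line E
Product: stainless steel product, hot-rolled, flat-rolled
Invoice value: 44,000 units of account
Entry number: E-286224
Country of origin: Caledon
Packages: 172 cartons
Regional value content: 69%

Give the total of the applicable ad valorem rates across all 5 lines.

154%

Line A: aluminium → XVII.2; tubes → XVII.2.2; cold-drawn → XVII.2.2.3. Scheduled 5%. anti-dumping (Umbrial, XVII.2): +39%; total 5% + 39% = 44%. → 44%.
Line B: zinc → XVII.1; in bars → XVII.1.1; hot-rolled → XVII.1.1.1. Scheduled 36%. Eswyn agreement on XVII.1: CTH met → 23% available; preferential 23%. → 23%.
Line C: copper → XVII.3; in bars → XVII.3.1; hot-rolled → XVII.3.1.1. Scheduled 26%. Caledon agreement on XVII.4.1: XVII.3.1.1 not covered. → 26%.
Line D: copper → XVII.3; wire → XVII.3.2; hot-rolled → XVII.3.2.2. Scheduled 26%. No special measure applies. → 26%.
Line E: stainless steel → XVII.4; flat-rolled → XVII.4.3; hot-rolled → XVII.4.3.2. Scheduled 35%. Caledon agreement on XVII.4.1: XVII.4.3.2 not covered. → 35%.
Sum: 44% + 23% + 26% + 26% + 35% = 154%.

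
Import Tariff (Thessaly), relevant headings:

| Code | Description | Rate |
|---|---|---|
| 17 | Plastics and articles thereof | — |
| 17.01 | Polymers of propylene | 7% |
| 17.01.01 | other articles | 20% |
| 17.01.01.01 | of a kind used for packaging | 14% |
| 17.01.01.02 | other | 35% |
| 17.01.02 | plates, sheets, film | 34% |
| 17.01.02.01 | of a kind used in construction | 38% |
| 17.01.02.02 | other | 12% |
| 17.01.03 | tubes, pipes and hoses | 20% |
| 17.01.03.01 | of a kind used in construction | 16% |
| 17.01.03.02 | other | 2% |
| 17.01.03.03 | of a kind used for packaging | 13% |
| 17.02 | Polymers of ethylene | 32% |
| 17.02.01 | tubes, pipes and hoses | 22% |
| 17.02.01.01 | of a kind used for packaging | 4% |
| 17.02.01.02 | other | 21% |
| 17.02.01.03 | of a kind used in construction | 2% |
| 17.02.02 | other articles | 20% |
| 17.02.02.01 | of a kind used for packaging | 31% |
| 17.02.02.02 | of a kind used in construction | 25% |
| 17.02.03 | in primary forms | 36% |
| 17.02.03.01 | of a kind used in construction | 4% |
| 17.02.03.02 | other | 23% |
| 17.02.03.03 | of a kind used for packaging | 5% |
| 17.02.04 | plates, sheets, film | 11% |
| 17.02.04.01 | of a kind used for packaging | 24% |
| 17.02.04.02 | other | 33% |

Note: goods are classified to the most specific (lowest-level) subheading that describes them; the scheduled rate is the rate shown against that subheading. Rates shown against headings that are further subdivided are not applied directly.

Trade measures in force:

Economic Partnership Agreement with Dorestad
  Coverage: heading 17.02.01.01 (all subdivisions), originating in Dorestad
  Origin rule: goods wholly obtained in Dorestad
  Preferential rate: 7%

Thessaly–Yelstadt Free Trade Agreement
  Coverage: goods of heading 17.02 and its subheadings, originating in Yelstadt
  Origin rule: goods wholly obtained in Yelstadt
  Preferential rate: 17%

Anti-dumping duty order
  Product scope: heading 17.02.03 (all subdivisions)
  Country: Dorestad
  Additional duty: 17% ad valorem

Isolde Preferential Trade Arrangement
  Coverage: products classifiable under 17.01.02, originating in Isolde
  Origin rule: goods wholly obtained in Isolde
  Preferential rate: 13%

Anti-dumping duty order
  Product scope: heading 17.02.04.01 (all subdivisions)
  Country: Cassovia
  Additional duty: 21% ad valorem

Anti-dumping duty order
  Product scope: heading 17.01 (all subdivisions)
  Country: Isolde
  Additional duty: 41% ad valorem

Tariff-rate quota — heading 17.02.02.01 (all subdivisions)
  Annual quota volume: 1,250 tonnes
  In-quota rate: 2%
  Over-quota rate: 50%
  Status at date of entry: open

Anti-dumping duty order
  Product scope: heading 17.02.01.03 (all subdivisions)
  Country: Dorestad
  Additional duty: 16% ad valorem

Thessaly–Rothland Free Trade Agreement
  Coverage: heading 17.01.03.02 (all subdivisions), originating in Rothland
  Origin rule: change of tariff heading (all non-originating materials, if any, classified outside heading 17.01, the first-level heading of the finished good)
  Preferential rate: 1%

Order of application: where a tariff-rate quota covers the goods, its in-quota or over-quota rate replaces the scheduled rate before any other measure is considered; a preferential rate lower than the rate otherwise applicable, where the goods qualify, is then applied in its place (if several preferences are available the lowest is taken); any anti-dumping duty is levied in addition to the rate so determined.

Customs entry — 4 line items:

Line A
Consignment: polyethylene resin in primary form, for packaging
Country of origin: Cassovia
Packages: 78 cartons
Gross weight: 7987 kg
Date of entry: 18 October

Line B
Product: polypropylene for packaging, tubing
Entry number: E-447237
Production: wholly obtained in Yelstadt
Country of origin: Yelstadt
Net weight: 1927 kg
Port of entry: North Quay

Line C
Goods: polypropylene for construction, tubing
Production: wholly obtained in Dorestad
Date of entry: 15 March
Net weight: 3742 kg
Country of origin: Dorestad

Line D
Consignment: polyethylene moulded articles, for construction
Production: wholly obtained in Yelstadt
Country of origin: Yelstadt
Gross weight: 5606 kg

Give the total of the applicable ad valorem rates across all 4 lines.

Line A: polyethylene → 17.02; resin in primary form → 17.02.03; for packaging → 17.02.03.03. Scheduled 5%. No special measure applies. → 5%.
Line B: polypropylene → 17.01; tubing → 17.01.03; for packaging → 17.01.03.03. Scheduled 13%. Yelstadt agreement on 17.02: 17.01.03.03 not covered. → 13%.
Line C: polypropylene → 17.01; tubing → 17.01.03; for construction → 17.01.03.01. Scheduled 16%. Dorestad agreement on 17.02.01.01: 17.01.03.01 not covered. → 16%.
Line D: polyethylene → 17.02; moulded articles → 17.02.02; for construction → 17.02.02.02. Scheduled 25%. Yelstadt agreement on 17.02: wholly obtained → 17% available; preferential 17%. → 17%.
Sum: 5% + 13% + 16% + 17% = 51%.

51%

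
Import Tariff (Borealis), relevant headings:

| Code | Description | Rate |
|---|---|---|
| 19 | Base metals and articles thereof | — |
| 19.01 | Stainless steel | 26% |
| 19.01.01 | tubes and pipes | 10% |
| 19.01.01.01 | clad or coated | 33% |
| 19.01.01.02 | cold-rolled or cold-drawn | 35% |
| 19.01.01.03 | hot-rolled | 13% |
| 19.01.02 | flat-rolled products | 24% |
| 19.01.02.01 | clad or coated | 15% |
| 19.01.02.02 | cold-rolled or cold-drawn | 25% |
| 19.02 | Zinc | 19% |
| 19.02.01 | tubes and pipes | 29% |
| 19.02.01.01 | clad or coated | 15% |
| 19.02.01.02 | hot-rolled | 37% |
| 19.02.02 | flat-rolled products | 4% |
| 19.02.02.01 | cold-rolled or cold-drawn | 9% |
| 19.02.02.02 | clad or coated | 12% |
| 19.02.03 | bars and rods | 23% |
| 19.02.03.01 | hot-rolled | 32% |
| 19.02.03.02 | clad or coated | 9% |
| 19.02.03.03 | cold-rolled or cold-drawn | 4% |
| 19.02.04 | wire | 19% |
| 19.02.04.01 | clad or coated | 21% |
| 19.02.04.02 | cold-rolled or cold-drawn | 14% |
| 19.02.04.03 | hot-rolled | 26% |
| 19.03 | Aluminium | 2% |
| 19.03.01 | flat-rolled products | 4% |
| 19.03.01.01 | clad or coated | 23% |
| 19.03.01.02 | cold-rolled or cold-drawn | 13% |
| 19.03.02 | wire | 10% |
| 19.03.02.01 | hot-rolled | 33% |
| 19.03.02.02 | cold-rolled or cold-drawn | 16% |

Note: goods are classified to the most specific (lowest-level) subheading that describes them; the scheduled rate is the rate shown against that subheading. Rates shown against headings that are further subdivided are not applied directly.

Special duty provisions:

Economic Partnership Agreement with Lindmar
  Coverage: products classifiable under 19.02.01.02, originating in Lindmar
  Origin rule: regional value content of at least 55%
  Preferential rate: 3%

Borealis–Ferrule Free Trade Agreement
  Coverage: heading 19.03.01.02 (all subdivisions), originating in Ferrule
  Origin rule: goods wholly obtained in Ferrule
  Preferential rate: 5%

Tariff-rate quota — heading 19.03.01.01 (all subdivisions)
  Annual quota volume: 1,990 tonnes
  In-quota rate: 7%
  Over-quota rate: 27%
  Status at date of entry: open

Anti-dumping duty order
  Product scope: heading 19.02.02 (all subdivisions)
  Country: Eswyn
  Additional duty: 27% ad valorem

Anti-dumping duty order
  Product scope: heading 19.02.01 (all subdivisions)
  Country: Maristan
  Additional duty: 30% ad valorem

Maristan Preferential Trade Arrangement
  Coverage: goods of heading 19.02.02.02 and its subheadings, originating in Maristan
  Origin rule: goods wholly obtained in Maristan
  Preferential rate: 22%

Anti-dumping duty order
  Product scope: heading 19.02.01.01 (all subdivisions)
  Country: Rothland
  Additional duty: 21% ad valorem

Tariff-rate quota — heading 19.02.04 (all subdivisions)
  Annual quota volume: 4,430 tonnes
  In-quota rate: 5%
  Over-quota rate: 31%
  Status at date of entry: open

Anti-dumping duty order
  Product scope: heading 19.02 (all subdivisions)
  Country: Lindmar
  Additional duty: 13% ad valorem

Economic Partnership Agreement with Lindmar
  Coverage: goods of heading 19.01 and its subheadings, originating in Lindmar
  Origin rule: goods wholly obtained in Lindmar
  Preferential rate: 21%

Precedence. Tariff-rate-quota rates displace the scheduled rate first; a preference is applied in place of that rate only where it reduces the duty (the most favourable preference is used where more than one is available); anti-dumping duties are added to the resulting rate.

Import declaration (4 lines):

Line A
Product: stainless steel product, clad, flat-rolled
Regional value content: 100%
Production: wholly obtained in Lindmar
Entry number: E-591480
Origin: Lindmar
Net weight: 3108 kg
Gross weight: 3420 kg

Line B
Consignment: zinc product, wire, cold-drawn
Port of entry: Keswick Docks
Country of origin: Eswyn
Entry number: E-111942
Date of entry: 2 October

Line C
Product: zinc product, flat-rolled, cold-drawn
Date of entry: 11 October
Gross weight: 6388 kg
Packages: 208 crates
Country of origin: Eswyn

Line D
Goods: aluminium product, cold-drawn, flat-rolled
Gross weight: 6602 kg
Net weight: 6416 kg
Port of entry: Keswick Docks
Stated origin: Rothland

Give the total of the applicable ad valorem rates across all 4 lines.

Line A: stainless steel → 19.01; flat-rolled → 19.01.02; clad → 19.01.02.01. Scheduled 15%. Lindmar agreement on 19.02.01.02: 19.01.02.01 not covered; Lindmar agreement on 19.01: wholly obtained → 21% available; preference 21% not lower than 15% → no reduction. → 15%.
Line B: zinc → 19.02; wire → 19.02.04; cold-drawn → 19.02.04.02. Scheduled 14%. quota on 19.02.04 open → in-quota 5%. → 5%.
Line C: zinc → 19.02; flat-rolled → 19.02.02; cold-drawn → 19.02.02.01. Scheduled 9%. anti-dumping (Eswyn, 19.02.02): +27%; total 9% + 27% = 36%. → 36%.
Line D: aluminium → 19.03; flat-rolled → 19.03.01; cold-drawn → 19.03.01.02. Scheduled 13%. No special measure applies. → 13%.
Sum: 15% + 5% + 36% + 13% = 69%.

69%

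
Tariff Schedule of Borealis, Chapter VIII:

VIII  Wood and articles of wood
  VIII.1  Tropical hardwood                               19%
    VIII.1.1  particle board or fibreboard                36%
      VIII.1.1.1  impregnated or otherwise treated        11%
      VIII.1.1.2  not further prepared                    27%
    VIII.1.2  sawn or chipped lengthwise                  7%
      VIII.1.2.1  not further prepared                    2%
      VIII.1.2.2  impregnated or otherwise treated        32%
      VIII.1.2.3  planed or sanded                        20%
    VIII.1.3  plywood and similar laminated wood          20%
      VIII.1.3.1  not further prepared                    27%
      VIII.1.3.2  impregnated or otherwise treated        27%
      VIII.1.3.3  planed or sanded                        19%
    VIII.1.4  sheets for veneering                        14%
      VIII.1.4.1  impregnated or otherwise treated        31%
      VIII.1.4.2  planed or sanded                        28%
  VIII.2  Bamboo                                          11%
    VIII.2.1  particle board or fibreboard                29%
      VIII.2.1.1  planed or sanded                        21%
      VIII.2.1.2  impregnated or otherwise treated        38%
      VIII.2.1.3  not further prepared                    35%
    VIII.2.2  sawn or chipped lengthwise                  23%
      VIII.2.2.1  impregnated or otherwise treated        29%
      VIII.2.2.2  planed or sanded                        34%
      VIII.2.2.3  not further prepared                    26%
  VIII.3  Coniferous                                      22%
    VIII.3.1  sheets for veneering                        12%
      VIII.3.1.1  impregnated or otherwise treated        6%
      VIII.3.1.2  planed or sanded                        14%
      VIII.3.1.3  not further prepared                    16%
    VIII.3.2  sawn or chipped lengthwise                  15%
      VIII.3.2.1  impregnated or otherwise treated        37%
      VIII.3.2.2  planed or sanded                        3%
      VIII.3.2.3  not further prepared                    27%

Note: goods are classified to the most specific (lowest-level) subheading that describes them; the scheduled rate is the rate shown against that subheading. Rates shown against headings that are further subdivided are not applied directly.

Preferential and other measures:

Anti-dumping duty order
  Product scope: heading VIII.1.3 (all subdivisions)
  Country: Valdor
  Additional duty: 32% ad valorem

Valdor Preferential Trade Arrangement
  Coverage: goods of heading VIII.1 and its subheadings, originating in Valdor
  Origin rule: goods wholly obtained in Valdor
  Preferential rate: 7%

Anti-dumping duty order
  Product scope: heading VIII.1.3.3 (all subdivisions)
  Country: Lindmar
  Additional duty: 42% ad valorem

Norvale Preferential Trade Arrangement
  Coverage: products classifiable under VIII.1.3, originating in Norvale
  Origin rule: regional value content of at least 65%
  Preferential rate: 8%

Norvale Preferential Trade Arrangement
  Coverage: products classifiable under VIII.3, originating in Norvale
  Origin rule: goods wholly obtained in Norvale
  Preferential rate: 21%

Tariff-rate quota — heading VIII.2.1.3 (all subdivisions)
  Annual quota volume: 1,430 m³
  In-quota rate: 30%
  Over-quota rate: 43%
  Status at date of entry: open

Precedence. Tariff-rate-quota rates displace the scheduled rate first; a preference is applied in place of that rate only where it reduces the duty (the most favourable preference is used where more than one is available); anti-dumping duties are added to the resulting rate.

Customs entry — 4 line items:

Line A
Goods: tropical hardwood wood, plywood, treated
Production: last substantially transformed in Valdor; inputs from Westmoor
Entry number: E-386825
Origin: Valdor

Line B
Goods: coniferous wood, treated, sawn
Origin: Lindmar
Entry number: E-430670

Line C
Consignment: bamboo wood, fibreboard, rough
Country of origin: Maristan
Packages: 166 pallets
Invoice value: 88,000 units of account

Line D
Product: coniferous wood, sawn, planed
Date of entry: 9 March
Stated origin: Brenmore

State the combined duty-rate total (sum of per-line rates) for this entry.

129%

Line A: tropical hardwood → VIII.1; plywood → VIII.1.3; treated → VIII.1.3.2. Scheduled 27%. Valdor agreement on VIII.1: not wholly obtained; anti-dumping (Valdor, VIII.1.3): +32%; total 27% + 32% = 59%. → 59%.
Line B: coniferous → VIII.3; sawn → VIII.3.2; treated → VIII.3.2.1. Scheduled 37%. No special measure applies. → 37%.
Line C: bamboo → VIII.2; fibreboard → VIII.2.1; rough → VIII.2.1.3. Scheduled 35%. quota on VIII.2.1.3 open → in-quota 30%. → 30%.
Line D: coniferous → VIII.3; sawn → VIII.3.2; planed → VIII.3.2.2. Scheduled 3%. No special measure applies. → 3%.
Sum: 59% + 37% + 30% + 3% = 129%.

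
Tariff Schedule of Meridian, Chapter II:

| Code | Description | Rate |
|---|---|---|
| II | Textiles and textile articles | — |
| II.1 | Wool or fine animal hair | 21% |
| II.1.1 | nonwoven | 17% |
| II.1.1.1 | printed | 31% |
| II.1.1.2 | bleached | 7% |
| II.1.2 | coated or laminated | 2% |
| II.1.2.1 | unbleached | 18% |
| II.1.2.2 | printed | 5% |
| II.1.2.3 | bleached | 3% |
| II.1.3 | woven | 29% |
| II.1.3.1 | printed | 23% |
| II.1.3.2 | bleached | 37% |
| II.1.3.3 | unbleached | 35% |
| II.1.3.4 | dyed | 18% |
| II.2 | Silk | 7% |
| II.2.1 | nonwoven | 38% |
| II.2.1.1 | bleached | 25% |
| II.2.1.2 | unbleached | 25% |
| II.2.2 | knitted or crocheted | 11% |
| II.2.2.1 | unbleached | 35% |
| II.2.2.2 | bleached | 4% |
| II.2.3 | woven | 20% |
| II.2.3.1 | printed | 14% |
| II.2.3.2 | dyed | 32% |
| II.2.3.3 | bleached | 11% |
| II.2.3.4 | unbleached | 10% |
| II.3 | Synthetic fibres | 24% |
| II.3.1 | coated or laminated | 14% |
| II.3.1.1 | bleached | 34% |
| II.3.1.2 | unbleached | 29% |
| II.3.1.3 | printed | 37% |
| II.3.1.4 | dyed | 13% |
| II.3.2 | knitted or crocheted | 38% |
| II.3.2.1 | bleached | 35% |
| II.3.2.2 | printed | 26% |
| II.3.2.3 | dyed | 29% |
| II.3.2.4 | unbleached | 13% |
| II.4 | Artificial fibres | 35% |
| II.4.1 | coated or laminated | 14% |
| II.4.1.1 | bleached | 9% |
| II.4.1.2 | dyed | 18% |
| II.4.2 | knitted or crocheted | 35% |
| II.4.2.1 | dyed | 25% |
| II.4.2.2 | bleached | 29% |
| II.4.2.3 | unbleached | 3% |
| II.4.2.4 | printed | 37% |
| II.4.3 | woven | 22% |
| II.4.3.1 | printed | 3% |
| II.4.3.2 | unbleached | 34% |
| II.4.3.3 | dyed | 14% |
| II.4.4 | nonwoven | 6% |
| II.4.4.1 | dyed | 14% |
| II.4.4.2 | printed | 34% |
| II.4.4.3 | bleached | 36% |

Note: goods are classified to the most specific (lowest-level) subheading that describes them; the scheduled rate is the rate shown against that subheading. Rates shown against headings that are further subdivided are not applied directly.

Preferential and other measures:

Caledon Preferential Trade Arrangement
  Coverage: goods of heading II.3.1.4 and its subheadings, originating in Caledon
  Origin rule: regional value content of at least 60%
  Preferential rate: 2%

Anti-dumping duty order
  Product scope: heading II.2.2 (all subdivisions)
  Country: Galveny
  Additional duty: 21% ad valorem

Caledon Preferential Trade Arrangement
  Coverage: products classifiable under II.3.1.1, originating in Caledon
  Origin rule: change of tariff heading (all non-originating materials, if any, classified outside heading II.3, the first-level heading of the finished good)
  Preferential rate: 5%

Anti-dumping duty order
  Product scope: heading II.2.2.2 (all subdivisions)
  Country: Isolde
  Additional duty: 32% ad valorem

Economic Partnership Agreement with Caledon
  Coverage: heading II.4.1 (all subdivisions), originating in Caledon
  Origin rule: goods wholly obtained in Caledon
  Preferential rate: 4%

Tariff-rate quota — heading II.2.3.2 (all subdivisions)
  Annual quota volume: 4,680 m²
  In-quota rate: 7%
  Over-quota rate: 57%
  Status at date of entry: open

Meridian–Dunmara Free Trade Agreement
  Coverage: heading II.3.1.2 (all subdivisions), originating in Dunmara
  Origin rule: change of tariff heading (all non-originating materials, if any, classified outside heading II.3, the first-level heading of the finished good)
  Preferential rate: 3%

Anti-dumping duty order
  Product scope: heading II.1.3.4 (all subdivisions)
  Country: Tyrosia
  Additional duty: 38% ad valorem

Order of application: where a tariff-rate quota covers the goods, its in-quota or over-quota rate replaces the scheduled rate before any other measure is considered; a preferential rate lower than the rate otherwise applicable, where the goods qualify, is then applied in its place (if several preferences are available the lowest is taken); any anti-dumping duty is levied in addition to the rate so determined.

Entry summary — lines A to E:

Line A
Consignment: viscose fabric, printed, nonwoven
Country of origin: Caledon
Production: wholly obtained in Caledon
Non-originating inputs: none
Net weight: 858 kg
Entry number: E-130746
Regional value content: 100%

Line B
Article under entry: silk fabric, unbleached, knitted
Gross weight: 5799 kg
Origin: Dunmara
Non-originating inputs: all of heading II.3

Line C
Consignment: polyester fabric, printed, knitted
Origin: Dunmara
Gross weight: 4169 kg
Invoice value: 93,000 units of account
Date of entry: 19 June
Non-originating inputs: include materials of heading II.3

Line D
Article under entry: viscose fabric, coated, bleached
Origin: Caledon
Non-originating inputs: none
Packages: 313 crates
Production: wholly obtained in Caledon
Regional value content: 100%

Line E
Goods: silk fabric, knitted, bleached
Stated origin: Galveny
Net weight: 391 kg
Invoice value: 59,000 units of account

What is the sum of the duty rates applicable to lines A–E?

Line A: viscose → II.4; nonwoven → II.4.4; printed → II.4.4.2. Scheduled 34%. Caledon agreement on II.3.1.4: II.4.4.2 not covered; Caledon agreement on II.3.1.1: II.4.4.2 not covered; Caledon agreement on II.4.1: II.4.4.2 not covered. → 34%.
Line B: silk → II.2; knitted → II.2.2; unbleached → II.2.2.1. Scheduled 35%. Dunmara agreement on II.3.1.2: II.2.2.1 not covered. → 35%.
Line C: polyester → II.3; knitted → II.3.2; printed → II.3.2.2. Scheduled 26%. Dunmara agreement on II.3.1.2: II.3.2.2 not covered. → 26%.
Line D: viscose → II.4; coated → II.4.1; bleached → II.4.1.1. Scheduled 9%. Caledon agreement on II.3.1.4: II.4.1.1 not covered; Caledon agreement on II.3.1.1: II.4.1.1 not covered; Caledon agreement on II.4.1: wholly obtained → 4% available; preferential 4%. → 4%.
Line E: silk → II.2; knitted → II.2.2; bleached → II.2.2.2. Scheduled 4%. anti-dumping (Galveny, II.2.2): +21%; total 4% + 21% = 25%. → 25%.
Sum: 34% + 35% + 26% + 4% + 25% = 124%.

124%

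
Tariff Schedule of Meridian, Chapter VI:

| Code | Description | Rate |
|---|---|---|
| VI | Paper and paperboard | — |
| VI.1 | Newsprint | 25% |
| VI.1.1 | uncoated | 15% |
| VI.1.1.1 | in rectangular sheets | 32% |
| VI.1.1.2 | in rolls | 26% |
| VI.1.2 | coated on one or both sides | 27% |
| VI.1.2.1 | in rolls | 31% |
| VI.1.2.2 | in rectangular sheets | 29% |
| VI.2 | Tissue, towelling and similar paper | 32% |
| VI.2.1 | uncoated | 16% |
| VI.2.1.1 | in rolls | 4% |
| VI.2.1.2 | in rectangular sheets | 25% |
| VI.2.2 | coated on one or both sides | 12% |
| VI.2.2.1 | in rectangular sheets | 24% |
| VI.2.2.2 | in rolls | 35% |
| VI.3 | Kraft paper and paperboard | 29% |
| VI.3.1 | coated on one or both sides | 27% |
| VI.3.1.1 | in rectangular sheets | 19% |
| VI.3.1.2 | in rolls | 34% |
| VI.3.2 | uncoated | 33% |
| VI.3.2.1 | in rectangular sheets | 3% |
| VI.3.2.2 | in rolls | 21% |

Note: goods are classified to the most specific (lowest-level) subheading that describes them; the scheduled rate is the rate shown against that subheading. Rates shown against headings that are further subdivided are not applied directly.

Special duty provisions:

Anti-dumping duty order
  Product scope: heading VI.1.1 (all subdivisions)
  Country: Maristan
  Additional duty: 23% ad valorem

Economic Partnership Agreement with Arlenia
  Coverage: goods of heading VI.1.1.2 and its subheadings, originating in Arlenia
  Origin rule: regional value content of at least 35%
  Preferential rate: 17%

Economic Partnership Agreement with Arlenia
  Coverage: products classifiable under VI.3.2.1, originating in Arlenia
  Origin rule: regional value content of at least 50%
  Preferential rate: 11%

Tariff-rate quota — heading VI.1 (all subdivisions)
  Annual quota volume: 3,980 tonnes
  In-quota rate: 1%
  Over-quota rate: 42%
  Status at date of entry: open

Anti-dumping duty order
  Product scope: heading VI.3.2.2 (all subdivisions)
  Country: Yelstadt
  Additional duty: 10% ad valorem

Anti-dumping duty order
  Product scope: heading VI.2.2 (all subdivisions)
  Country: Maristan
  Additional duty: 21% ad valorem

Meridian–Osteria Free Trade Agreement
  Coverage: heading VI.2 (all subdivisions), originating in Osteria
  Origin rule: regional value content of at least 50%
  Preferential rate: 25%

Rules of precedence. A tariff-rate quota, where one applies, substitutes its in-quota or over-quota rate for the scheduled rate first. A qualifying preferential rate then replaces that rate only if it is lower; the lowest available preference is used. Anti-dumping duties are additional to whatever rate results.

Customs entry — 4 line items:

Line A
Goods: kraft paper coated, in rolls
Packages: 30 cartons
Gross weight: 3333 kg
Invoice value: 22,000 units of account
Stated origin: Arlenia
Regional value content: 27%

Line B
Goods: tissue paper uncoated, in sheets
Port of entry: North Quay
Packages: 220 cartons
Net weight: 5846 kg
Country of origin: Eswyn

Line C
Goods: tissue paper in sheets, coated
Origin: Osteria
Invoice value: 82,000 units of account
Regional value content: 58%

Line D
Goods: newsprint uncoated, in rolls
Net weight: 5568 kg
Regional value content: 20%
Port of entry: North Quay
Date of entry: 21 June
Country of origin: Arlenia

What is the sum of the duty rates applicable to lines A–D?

Line A: kraft paper → VI.3; coated → VI.3.1; in rolls → VI.3.1.2. Scheduled 34%. Arlenia agreement on VI.1.1.2: VI.3.1.2 not covered; Arlenia agreement on VI.3.2.1: VI.3.1.2 not covered. → 34%.
Line B: tissue paper → VI.2; uncoated → VI.2.1; in sheets → VI.2.1.2. Scheduled 25%. No special measure applies. → 25%.
Line C: tissue paper → VI.2; coated → VI.2.2; in sheets → VI.2.2.1. Scheduled 24%. Osteria agreement on VI.2: RVC ≥ 50% → 25% available; preference 25% not lower than 24% → no reduction. → 24%.
Line D: newsprint → VI.1; uncoated → VI.1.1; in rolls → VI.1.1.2. Scheduled 26%. quota on VI.1 open → in-quota 1%; Arlenia agreement on VI.1.1.2: RVC < 35%; Arlenia agreement on VI.3.2.1: VI.1.1.2 not covered. → 1%.
Sum: 34% + 25% + 24% + 1% = 84%.

84%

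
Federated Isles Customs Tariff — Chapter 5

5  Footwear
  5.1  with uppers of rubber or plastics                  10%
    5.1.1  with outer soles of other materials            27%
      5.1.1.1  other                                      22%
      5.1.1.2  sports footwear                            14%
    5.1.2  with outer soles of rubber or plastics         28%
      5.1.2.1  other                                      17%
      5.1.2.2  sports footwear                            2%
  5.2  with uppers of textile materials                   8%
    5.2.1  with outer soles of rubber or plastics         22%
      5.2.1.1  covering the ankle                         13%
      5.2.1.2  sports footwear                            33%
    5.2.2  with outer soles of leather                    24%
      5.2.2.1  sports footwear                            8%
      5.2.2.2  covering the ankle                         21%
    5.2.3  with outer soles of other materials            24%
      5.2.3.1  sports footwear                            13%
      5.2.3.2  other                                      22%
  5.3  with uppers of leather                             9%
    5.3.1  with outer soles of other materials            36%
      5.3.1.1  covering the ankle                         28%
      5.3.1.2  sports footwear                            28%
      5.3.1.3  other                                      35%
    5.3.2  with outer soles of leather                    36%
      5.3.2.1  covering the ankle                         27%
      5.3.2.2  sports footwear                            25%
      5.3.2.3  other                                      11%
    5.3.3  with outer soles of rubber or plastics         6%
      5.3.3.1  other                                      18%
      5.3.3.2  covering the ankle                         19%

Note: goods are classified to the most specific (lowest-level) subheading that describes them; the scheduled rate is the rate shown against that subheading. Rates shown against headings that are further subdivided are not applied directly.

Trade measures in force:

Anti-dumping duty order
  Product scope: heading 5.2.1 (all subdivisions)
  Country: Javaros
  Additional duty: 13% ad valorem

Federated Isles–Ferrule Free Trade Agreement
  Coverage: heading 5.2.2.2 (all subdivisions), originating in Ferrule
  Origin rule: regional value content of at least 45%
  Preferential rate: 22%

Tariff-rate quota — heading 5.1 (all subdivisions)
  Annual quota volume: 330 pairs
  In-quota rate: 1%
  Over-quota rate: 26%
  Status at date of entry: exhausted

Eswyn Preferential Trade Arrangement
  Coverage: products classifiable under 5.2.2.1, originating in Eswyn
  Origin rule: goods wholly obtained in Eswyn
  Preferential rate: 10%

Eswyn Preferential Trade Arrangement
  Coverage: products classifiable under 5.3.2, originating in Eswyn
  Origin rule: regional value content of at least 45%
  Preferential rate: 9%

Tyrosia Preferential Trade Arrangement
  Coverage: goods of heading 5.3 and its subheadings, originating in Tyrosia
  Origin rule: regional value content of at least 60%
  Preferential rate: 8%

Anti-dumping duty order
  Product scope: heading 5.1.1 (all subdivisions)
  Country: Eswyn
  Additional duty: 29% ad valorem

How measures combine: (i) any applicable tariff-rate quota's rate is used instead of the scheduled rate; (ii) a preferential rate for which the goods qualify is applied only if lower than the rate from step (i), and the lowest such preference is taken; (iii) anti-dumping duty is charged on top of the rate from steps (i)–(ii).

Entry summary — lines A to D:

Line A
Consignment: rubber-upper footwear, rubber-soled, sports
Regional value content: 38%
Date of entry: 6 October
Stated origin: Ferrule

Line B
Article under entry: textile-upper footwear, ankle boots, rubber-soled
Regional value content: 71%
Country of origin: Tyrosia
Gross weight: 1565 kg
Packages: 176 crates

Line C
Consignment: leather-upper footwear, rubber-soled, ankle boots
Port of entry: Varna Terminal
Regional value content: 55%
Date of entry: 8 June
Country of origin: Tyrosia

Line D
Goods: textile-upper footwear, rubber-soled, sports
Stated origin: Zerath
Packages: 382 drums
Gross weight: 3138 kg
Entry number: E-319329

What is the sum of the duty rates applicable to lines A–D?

Line A: rubber-upper → 5.1; rubber-soled → 5.1.2; sports → 5.1.2.2. Scheduled 2%. quota on 5.1 exhausted → over-quota 26%; Ferrule agreement on 5.2.2.2: 5.1.2.2 not covered. → 26%.
Line B: textile-upper → 5.2; rubber-soled → 5.2.1; ankle boots → 5.2.1.1. Scheduled 13%. Tyrosia agreement on 5.3: 5.2.1.1 not covered. → 13%.
Line C: leather-upper → 5.3; rubber-soled → 5.3.3; ankle boots → 5.3.3.2. Scheduled 19%. Tyrosia agreement on 5.3: RVC < 60%. → 19%.
Line D: textile-upper → 5.2; rubber-soled → 5.2.1; sports → 5.2.1.2. Scheduled 33%. No special measure applies. → 33%.
Sum: 26% + 13% + 19% + 33% = 91%.

91%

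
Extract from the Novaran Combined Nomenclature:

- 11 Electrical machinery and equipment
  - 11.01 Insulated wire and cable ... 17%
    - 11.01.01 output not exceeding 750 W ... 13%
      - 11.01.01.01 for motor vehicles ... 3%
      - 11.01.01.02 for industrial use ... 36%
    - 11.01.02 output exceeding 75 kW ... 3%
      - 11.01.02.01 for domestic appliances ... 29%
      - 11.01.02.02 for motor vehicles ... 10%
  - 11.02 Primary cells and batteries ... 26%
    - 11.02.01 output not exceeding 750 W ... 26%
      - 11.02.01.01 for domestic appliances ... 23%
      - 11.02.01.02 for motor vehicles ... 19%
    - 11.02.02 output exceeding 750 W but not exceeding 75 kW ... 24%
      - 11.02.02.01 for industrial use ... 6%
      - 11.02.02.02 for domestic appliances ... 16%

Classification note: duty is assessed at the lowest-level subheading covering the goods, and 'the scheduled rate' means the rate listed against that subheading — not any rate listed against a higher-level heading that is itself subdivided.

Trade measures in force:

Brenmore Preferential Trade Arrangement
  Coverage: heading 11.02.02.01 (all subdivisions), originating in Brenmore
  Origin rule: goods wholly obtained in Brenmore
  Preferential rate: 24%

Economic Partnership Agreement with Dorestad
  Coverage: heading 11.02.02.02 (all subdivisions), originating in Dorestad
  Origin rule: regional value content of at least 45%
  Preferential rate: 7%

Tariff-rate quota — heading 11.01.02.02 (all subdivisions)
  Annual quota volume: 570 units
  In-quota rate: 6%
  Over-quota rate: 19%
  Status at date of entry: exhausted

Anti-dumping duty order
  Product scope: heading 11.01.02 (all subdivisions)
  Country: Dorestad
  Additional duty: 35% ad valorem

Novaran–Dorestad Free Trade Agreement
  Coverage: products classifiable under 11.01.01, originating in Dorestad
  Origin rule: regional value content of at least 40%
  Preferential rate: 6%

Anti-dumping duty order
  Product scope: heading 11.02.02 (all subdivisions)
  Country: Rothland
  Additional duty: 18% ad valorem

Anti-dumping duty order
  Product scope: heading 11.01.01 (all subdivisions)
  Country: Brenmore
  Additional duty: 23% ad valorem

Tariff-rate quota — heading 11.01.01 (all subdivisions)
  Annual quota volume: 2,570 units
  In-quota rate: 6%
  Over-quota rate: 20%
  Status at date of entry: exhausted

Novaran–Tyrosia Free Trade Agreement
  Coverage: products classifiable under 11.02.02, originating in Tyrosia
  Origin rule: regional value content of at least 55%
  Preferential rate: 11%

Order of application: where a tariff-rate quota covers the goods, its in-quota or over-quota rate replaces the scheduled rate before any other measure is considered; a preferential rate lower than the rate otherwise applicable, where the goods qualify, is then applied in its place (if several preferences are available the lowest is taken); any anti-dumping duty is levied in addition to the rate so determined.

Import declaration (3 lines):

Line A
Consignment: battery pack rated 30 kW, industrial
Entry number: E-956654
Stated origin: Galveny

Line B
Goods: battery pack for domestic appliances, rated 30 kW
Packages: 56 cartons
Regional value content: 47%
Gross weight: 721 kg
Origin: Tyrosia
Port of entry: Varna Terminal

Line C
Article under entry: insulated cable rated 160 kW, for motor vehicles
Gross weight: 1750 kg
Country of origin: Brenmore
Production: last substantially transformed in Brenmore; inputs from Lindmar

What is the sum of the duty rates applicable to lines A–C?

41%

Line A: battery pack → 11.02; rated 30 kW → 11.02.02; industrial → 11.02.02.01. Scheduled 6%. No special measure applies. → 6%.
Line B: battery pack → 11.02; rated 30 kW → 11.02.02; for domestic appliances → 11.02.02.02. Scheduled 16%. Tyrosia agreement on 11.02.02: RVC < 55%. → 16%.
Line C: insulated cable → 11.01; rated 160 kW → 11.01.02; for motor vehicles → 11.01.02.02. Scheduled 10%. quota on 11.01.02.02 exhausted → over-quota 19%; Brenmore agreement on 11.02.02.01: 11.01.02.02 not covered. → 19%.
Sum: 6% + 16% + 19% = 41%.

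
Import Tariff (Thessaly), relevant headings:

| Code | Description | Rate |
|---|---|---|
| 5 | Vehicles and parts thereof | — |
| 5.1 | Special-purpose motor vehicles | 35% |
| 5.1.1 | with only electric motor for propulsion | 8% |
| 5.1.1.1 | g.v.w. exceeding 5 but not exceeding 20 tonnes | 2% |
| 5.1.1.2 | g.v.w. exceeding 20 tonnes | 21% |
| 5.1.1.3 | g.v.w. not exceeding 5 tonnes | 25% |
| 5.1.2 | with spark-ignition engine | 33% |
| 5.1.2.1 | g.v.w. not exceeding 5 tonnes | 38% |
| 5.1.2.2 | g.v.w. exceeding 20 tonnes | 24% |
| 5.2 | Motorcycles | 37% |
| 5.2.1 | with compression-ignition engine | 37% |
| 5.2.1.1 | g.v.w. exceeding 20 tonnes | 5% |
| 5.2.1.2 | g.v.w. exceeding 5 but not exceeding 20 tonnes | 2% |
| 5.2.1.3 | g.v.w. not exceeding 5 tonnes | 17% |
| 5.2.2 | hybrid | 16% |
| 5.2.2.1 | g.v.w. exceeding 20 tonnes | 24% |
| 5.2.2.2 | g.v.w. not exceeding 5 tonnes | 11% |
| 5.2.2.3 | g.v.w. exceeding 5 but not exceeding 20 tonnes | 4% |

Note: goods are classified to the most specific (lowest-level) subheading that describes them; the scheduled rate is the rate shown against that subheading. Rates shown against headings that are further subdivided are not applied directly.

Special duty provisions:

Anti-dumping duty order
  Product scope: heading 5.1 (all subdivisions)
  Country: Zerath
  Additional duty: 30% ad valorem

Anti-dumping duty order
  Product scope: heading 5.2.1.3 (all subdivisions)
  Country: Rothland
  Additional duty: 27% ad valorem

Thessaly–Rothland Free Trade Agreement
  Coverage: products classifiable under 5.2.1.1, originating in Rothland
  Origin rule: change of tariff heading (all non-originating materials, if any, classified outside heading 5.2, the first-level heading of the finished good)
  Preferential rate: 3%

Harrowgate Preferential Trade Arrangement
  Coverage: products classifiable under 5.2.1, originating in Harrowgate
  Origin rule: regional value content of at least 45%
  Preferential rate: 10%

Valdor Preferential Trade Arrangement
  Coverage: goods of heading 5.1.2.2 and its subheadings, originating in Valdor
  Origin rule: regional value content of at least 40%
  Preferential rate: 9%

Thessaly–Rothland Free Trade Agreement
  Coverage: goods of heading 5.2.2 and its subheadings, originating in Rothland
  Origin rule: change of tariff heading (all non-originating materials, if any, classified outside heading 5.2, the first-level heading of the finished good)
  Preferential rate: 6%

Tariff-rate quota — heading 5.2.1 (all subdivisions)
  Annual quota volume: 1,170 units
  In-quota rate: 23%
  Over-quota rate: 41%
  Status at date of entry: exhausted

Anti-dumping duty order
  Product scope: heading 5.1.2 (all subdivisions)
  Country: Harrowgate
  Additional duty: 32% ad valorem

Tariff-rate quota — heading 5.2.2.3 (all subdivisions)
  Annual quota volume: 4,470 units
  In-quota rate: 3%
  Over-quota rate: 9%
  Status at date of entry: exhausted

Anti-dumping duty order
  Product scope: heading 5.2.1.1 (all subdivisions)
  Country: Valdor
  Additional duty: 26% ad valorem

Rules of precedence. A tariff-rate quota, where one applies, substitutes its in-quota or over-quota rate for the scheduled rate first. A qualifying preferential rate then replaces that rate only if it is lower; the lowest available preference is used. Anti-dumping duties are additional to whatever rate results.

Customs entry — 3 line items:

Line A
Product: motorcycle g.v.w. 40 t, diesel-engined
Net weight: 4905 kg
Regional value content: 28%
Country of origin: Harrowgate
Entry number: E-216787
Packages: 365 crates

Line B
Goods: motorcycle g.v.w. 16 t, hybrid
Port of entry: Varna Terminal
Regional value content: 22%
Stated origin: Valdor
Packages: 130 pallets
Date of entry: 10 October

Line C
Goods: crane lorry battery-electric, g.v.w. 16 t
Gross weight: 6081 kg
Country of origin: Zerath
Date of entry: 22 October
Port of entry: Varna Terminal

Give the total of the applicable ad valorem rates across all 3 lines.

Line A: motorcycle → 5.2; diesel-engined → 5.2.1; g.v.w. 40 t → 5.2.1.1. Scheduled 5%. quota on 5.2.1 exhausted → over-quota 41%; Harrowgate agreement on 5.2.1: RVC < 45%. → 41%.
Line B: motorcycle → 5.2; hybrid → 5.2.2; g.v.w. 16 t → 5.2.2.3. Scheduled 4%. quota on 5.2.2.3 exhausted → over-quota 9%; Valdor agreement on 5.1.2.2: 5.2.2.3 not covered. → 9%.
Line C: crane lorry → 5.1; battery-electric → 5.1.1; g.v.w. 16 t → 5.1.1.1. Scheduled 2%. anti-dumping (Zerath, 5.1): +30%; total 2% + 30% = 32%. → 32%.
Sum: 41% + 9% + 32% = 82%.

82%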